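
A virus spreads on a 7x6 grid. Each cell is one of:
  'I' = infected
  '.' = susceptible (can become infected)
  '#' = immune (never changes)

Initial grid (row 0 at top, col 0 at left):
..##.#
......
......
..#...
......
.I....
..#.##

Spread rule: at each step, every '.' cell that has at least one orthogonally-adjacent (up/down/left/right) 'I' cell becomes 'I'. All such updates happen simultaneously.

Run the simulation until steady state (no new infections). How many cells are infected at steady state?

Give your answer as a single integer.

Step 0 (initial): 1 infected
Step 1: +4 new -> 5 infected
Step 2: +5 new -> 10 infected
Step 3: +5 new -> 15 infected
Step 4: +6 new -> 21 infected
Step 5: +6 new -> 27 infected
Step 6: +4 new -> 31 infected
Step 7: +2 new -> 33 infected
Step 8: +2 new -> 35 infected
Step 9: +0 new -> 35 infected

Answer: 35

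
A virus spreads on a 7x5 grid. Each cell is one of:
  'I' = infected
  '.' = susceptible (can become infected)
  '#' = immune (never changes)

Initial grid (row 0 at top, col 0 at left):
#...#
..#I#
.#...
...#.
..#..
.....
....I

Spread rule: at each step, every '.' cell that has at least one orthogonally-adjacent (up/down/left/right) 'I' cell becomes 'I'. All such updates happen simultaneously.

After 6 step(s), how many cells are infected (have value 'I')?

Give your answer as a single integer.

Answer: 28

Derivation:
Step 0 (initial): 2 infected
Step 1: +4 new -> 6 infected
Step 2: +6 new -> 12 infected
Step 3: +6 new -> 18 infected
Step 4: +4 new -> 22 infected
Step 5: +4 new -> 26 infected
Step 6: +2 new -> 28 infected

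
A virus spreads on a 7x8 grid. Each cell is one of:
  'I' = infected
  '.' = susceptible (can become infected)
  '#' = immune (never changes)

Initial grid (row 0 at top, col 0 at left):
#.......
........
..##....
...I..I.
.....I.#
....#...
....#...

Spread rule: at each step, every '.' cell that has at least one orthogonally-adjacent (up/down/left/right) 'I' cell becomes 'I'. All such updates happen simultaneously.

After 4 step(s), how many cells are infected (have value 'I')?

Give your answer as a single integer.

Answer: 42

Derivation:
Step 0 (initial): 3 infected
Step 1: +9 new -> 12 infected
Step 2: +9 new -> 21 infected
Step 3: +11 new -> 32 infected
Step 4: +10 new -> 42 infected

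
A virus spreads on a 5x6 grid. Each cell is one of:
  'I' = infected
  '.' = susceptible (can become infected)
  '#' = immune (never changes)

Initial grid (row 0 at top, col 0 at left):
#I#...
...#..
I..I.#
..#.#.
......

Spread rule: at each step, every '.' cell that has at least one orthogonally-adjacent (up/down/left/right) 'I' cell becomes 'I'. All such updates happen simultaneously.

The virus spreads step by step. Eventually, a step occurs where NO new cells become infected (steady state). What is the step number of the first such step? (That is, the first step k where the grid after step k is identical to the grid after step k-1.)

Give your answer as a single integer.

Step 0 (initial): 3 infected
Step 1: +7 new -> 10 infected
Step 2: +5 new -> 15 infected
Step 3: +5 new -> 20 infected
Step 4: +3 new -> 23 infected
Step 5: +1 new -> 24 infected
Step 6: +0 new -> 24 infected

Answer: 6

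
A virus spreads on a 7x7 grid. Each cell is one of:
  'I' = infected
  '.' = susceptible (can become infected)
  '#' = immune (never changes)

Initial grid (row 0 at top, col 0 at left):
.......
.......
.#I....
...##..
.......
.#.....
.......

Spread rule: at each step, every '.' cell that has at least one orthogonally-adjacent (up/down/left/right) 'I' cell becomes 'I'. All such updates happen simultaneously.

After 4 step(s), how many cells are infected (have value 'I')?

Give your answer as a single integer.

Answer: 29

Derivation:
Step 0 (initial): 1 infected
Step 1: +3 new -> 4 infected
Step 2: +6 new -> 10 infected
Step 3: +9 new -> 19 infected
Step 4: +10 new -> 29 infected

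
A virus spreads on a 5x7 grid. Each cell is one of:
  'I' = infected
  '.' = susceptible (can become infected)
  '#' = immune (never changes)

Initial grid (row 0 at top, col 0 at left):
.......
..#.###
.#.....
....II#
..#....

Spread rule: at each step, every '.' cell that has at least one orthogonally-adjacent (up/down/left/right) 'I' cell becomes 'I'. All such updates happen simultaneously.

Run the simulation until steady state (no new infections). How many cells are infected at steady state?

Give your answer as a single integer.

Step 0 (initial): 2 infected
Step 1: +5 new -> 7 infected
Step 2: +5 new -> 12 infected
Step 3: +3 new -> 15 infected
Step 4: +3 new -> 18 infected
Step 5: +4 new -> 22 infected
Step 6: +3 new -> 25 infected
Step 7: +3 new -> 28 infected
Step 8: +0 new -> 28 infected

Answer: 28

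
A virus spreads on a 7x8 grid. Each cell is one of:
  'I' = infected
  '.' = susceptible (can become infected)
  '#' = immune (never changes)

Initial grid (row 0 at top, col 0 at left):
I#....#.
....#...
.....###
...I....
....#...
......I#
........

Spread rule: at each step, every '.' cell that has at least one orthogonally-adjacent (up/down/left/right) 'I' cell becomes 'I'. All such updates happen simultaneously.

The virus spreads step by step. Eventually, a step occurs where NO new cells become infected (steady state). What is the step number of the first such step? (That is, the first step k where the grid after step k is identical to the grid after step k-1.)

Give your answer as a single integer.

Answer: 10

Derivation:
Step 0 (initial): 3 infected
Step 1: +8 new -> 11 infected
Step 2: +15 new -> 26 infected
Step 3: +9 new -> 35 infected
Step 4: +5 new -> 40 infected
Step 5: +3 new -> 43 infected
Step 6: +2 new -> 45 infected
Step 7: +1 new -> 46 infected
Step 8: +1 new -> 47 infected
Step 9: +1 new -> 48 infected
Step 10: +0 new -> 48 infected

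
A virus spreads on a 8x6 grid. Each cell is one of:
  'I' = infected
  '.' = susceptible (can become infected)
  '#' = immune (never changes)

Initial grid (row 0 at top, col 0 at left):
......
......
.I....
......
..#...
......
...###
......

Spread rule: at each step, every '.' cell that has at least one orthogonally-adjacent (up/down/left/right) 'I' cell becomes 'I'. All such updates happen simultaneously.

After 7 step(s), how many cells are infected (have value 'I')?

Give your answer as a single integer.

Step 0 (initial): 1 infected
Step 1: +4 new -> 5 infected
Step 2: +7 new -> 12 infected
Step 3: +7 new -> 19 infected
Step 4: +8 new -> 27 infected
Step 5: +8 new -> 35 infected
Step 6: +5 new -> 40 infected
Step 7: +2 new -> 42 infected

Answer: 42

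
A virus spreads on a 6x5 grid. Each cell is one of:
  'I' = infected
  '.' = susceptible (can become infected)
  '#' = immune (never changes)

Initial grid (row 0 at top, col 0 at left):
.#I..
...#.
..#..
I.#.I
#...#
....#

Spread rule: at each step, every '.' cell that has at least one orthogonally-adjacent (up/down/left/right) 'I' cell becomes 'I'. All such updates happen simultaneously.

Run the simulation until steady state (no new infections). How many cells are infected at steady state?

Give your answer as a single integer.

Answer: 23

Derivation:
Step 0 (initial): 3 infected
Step 1: +6 new -> 9 infected
Step 2: +8 new -> 17 infected
Step 3: +4 new -> 21 infected
Step 4: +2 new -> 23 infected
Step 5: +0 new -> 23 infected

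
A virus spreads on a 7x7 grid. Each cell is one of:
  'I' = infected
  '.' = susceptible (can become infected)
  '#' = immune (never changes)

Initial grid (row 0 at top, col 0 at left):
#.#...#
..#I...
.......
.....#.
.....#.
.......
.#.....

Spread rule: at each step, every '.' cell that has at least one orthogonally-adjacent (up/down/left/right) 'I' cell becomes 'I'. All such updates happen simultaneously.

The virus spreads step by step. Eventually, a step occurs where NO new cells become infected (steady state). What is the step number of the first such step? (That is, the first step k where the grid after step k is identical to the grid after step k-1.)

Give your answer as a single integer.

Step 0 (initial): 1 infected
Step 1: +3 new -> 4 infected
Step 2: +5 new -> 9 infected
Step 3: +7 new -> 16 infected
Step 4: +7 new -> 23 infected
Step 5: +8 new -> 31 infected
Step 6: +6 new -> 37 infected
Step 7: +3 new -> 40 infected
Step 8: +2 new -> 42 infected
Step 9: +0 new -> 42 infected

Answer: 9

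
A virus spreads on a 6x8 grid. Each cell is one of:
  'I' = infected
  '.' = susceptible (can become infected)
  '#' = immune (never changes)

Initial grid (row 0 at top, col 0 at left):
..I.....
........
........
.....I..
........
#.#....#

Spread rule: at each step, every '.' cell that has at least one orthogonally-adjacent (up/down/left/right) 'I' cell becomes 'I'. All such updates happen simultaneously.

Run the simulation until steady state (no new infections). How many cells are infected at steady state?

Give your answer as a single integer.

Answer: 45

Derivation:
Step 0 (initial): 2 infected
Step 1: +7 new -> 9 infected
Step 2: +13 new -> 22 infected
Step 3: +12 new -> 34 infected
Step 4: +6 new -> 40 infected
Step 5: +3 new -> 43 infected
Step 6: +2 new -> 45 infected
Step 7: +0 new -> 45 infected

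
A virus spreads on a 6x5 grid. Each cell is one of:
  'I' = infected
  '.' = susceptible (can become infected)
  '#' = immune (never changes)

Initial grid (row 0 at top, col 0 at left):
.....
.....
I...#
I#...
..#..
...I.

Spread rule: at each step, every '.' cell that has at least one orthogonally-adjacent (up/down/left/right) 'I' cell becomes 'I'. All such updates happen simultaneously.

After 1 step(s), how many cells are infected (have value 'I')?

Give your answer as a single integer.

Step 0 (initial): 3 infected
Step 1: +6 new -> 9 infected

Answer: 9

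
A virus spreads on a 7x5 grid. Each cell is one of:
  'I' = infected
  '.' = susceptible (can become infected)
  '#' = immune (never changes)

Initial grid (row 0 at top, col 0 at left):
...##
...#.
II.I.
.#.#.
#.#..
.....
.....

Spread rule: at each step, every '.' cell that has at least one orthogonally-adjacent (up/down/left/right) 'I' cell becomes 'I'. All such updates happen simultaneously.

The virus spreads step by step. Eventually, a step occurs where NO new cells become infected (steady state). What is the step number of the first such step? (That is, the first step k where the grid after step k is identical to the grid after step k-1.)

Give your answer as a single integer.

Step 0 (initial): 3 infected
Step 1: +5 new -> 8 infected
Step 2: +6 new -> 14 infected
Step 3: +2 new -> 16 infected
Step 4: +2 new -> 18 infected
Step 5: +2 new -> 20 infected
Step 6: +2 new -> 22 infected
Step 7: +2 new -> 24 infected
Step 8: +3 new -> 27 infected
Step 9: +1 new -> 28 infected
Step 10: +0 new -> 28 infected

Answer: 10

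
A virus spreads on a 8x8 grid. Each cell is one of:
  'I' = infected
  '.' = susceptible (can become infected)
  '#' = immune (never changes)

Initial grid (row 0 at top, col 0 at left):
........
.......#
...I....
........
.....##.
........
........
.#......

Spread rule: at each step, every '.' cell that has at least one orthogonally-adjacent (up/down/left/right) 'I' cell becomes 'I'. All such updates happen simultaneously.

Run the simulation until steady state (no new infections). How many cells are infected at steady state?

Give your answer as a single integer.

Step 0 (initial): 1 infected
Step 1: +4 new -> 5 infected
Step 2: +8 new -> 13 infected
Step 3: +11 new -> 24 infected
Step 4: +11 new -> 35 infected
Step 5: +9 new -> 44 infected
Step 6: +8 new -> 52 infected
Step 7: +4 new -> 56 infected
Step 8: +3 new -> 59 infected
Step 9: +1 new -> 60 infected
Step 10: +0 new -> 60 infected

Answer: 60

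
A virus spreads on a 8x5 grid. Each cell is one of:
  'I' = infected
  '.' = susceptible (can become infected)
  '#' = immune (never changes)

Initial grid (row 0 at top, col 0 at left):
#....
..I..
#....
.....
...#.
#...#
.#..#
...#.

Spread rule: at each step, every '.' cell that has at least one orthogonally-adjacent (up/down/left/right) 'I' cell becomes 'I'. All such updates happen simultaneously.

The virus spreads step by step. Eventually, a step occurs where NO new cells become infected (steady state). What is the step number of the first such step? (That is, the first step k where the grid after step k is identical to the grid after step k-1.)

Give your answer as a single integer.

Answer: 10

Derivation:
Step 0 (initial): 1 infected
Step 1: +4 new -> 5 infected
Step 2: +7 new -> 12 infected
Step 3: +5 new -> 17 infected
Step 4: +4 new -> 21 infected
Step 5: +5 new -> 26 infected
Step 6: +2 new -> 28 infected
Step 7: +1 new -> 29 infected
Step 8: +1 new -> 30 infected
Step 9: +1 new -> 31 infected
Step 10: +0 new -> 31 infected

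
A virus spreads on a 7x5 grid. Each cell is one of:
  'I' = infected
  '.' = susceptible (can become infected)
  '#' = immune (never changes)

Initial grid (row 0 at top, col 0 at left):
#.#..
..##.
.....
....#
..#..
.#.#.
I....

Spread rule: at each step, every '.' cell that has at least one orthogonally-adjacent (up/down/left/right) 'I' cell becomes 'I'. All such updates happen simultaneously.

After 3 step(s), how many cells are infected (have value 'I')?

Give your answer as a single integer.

Step 0 (initial): 1 infected
Step 1: +2 new -> 3 infected
Step 2: +2 new -> 5 infected
Step 3: +4 new -> 9 infected

Answer: 9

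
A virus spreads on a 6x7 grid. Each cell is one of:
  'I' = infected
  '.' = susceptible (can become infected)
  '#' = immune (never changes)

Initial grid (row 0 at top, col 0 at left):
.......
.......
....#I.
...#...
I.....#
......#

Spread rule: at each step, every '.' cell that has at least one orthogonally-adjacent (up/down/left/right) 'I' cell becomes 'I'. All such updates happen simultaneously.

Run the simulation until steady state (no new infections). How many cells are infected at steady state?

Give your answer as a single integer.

Step 0 (initial): 2 infected
Step 1: +6 new -> 8 infected
Step 2: +10 new -> 18 infected
Step 3: +10 new -> 28 infected
Step 4: +8 new -> 36 infected
Step 5: +2 new -> 38 infected
Step 6: +0 new -> 38 infected

Answer: 38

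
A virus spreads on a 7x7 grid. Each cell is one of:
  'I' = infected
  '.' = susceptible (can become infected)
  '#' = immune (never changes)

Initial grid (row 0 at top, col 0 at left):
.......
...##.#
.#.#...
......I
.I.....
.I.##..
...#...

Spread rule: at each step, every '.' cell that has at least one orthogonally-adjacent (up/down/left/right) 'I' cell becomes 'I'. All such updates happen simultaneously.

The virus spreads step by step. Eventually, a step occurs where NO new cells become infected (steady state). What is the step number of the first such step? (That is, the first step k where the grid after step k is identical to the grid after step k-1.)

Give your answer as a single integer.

Answer: 7

Derivation:
Step 0 (initial): 3 infected
Step 1: +9 new -> 12 infected
Step 2: +9 new -> 21 infected
Step 3: +8 new -> 29 infected
Step 4: +4 new -> 33 infected
Step 5: +6 new -> 39 infected
Step 6: +2 new -> 41 infected
Step 7: +0 new -> 41 infected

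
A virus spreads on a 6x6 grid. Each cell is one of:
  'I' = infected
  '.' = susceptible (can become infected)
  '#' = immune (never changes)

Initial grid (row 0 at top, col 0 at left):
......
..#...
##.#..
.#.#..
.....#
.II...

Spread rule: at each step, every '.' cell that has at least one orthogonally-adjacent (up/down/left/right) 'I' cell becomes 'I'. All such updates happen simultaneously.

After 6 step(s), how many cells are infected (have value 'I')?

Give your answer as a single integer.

Answer: 19

Derivation:
Step 0 (initial): 2 infected
Step 1: +4 new -> 6 infected
Step 2: +4 new -> 10 infected
Step 3: +4 new -> 14 infected
Step 4: +1 new -> 15 infected
Step 5: +2 new -> 17 infected
Step 6: +2 new -> 19 infected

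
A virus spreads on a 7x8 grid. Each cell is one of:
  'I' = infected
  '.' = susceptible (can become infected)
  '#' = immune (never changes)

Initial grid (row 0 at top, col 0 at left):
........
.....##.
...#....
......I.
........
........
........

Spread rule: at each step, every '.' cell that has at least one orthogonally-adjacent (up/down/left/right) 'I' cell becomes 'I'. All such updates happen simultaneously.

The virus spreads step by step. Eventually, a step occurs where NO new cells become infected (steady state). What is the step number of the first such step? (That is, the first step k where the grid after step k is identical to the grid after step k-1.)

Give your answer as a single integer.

Answer: 10

Derivation:
Step 0 (initial): 1 infected
Step 1: +4 new -> 5 infected
Step 2: +6 new -> 11 infected
Step 3: +7 new -> 18 infected
Step 4: +7 new -> 25 infected
Step 5: +8 new -> 33 infected
Step 6: +8 new -> 41 infected
Step 7: +6 new -> 47 infected
Step 8: +4 new -> 51 infected
Step 9: +2 new -> 53 infected
Step 10: +0 new -> 53 infected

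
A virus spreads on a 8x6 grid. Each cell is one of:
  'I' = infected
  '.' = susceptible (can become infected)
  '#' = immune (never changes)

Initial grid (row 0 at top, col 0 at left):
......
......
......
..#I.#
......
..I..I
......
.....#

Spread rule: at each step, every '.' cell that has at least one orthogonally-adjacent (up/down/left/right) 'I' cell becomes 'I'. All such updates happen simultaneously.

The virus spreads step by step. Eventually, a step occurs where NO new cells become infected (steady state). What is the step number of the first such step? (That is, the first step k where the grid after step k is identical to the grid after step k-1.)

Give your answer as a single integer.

Answer: 7

Derivation:
Step 0 (initial): 3 infected
Step 1: +10 new -> 13 infected
Step 2: +10 new -> 23 infected
Step 3: +11 new -> 34 infected
Step 4: +7 new -> 41 infected
Step 5: +3 new -> 44 infected
Step 6: +1 new -> 45 infected
Step 7: +0 new -> 45 infected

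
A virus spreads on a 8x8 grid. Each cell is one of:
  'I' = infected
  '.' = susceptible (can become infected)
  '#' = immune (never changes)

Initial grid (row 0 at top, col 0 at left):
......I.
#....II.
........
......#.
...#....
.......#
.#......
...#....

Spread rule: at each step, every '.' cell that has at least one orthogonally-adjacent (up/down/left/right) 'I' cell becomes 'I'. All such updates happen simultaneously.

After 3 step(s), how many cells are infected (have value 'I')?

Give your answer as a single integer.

Answer: 20

Derivation:
Step 0 (initial): 3 infected
Step 1: +6 new -> 9 infected
Step 2: +5 new -> 14 infected
Step 3: +6 new -> 20 infected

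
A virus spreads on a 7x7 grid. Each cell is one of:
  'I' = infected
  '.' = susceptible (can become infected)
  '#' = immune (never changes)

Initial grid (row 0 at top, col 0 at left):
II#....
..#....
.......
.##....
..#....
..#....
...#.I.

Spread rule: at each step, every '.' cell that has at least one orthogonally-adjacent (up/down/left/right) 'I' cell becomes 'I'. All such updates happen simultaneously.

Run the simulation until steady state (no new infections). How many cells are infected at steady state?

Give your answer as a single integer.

Step 0 (initial): 3 infected
Step 1: +5 new -> 8 infected
Step 2: +5 new -> 13 infected
Step 3: +6 new -> 19 infected
Step 4: +6 new -> 25 infected
Step 5: +7 new -> 32 infected
Step 6: +6 new -> 38 infected
Step 7: +3 new -> 41 infected
Step 8: +1 new -> 42 infected
Step 9: +0 new -> 42 infected

Answer: 42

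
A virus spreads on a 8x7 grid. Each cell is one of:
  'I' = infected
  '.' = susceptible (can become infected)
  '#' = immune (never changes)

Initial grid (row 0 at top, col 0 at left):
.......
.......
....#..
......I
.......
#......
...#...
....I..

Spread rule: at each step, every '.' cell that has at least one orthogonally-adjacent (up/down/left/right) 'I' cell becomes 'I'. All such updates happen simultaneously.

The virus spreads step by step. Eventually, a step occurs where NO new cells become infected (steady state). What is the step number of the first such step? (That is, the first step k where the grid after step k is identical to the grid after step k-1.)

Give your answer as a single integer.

Step 0 (initial): 2 infected
Step 1: +6 new -> 8 infected
Step 2: +9 new -> 17 infected
Step 3: +9 new -> 26 infected
Step 4: +8 new -> 34 infected
Step 5: +7 new -> 41 infected
Step 6: +5 new -> 46 infected
Step 7: +4 new -> 50 infected
Step 8: +2 new -> 52 infected
Step 9: +1 new -> 53 infected
Step 10: +0 new -> 53 infected

Answer: 10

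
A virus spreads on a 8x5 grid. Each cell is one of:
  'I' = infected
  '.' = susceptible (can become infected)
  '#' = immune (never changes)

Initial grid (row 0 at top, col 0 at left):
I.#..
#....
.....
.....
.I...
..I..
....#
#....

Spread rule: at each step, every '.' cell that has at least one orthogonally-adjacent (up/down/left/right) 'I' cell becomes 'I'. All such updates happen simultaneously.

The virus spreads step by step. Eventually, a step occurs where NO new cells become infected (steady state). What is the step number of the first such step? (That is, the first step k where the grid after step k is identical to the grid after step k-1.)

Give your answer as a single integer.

Step 0 (initial): 3 infected
Step 1: +7 new -> 10 infected
Step 2: +10 new -> 20 infected
Step 3: +8 new -> 28 infected
Step 4: +4 new -> 32 infected
Step 5: +3 new -> 35 infected
Step 6: +1 new -> 36 infected
Step 7: +0 new -> 36 infected

Answer: 7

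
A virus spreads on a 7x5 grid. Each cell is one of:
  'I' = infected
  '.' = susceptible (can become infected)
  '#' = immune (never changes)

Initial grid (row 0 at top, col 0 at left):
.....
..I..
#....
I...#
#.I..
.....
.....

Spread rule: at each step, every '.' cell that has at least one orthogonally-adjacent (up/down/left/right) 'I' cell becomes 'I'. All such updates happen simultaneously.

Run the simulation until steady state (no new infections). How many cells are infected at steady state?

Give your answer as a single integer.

Answer: 32

Derivation:
Step 0 (initial): 3 infected
Step 1: +9 new -> 12 infected
Step 2: +11 new -> 23 infected
Step 3: +7 new -> 30 infected
Step 4: +2 new -> 32 infected
Step 5: +0 new -> 32 infected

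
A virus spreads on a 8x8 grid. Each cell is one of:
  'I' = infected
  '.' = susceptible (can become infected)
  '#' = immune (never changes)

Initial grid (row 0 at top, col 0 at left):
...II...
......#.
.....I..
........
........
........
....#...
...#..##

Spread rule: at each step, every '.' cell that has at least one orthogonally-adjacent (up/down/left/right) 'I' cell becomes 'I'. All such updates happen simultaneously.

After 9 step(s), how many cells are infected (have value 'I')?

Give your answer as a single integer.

Step 0 (initial): 3 infected
Step 1: +8 new -> 11 infected
Step 2: +8 new -> 19 infected
Step 3: +10 new -> 29 infected
Step 4: +8 new -> 37 infected
Step 5: +7 new -> 44 infected
Step 6: +6 new -> 50 infected
Step 7: +3 new -> 53 infected
Step 8: +3 new -> 56 infected
Step 9: +2 new -> 58 infected

Answer: 58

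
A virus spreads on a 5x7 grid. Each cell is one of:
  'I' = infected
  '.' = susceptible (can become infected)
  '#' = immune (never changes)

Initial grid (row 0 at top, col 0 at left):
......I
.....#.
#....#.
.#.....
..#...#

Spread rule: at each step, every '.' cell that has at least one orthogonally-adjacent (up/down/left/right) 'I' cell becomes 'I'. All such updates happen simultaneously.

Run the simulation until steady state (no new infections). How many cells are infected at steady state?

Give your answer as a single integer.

Step 0 (initial): 1 infected
Step 1: +2 new -> 3 infected
Step 2: +2 new -> 5 infected
Step 3: +3 new -> 8 infected
Step 4: +4 new -> 12 infected
Step 5: +5 new -> 17 infected
Step 6: +5 new -> 22 infected
Step 7: +4 new -> 26 infected
Step 8: +0 new -> 26 infected

Answer: 26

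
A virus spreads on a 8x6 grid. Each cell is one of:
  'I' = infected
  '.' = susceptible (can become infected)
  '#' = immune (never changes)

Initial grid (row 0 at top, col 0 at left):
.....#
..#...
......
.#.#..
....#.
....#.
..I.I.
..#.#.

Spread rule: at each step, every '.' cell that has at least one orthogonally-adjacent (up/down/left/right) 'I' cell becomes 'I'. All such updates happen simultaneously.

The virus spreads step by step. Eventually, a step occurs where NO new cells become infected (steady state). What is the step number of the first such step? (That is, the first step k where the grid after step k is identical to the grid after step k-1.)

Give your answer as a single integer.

Step 0 (initial): 2 infected
Step 1: +4 new -> 6 infected
Step 2: +8 new -> 14 infected
Step 3: +6 new -> 20 infected
Step 4: +3 new -> 23 infected
Step 5: +5 new -> 28 infected
Step 6: +5 new -> 33 infected
Step 7: +4 new -> 37 infected
Step 8: +3 new -> 40 infected
Step 9: +0 new -> 40 infected

Answer: 9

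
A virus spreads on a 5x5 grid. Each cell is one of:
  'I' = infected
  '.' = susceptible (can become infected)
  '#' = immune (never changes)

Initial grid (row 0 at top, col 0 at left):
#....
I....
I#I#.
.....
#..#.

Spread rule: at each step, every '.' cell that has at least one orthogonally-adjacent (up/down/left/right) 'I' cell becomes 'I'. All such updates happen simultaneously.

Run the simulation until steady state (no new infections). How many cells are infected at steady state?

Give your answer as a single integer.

Step 0 (initial): 3 infected
Step 1: +4 new -> 7 infected
Step 2: +6 new -> 13 infected
Step 3: +4 new -> 17 infected
Step 4: +3 new -> 20 infected
Step 5: +0 new -> 20 infected

Answer: 20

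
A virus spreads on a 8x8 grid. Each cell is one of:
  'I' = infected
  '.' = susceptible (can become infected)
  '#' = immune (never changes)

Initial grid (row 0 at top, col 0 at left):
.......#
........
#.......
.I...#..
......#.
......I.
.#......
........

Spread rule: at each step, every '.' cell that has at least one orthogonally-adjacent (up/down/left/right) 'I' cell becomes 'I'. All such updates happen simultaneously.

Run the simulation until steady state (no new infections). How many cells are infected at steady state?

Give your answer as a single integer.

Step 0 (initial): 2 infected
Step 1: +7 new -> 9 infected
Step 2: +12 new -> 21 infected
Step 3: +14 new -> 35 infected
Step 4: +10 new -> 45 infected
Step 5: +8 new -> 53 infected
Step 6: +4 new -> 57 infected
Step 7: +2 new -> 59 infected
Step 8: +0 new -> 59 infected

Answer: 59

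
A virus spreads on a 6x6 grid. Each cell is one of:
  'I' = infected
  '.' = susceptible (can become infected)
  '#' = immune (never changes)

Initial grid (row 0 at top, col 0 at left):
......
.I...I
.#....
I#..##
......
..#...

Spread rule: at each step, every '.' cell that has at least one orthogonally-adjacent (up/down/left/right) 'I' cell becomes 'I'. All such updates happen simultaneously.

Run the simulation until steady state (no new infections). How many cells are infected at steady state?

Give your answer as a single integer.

Answer: 31

Derivation:
Step 0 (initial): 3 infected
Step 1: +8 new -> 11 infected
Step 2: +8 new -> 19 infected
Step 3: +5 new -> 24 infected
Step 4: +2 new -> 26 infected
Step 5: +2 new -> 28 infected
Step 6: +2 new -> 30 infected
Step 7: +1 new -> 31 infected
Step 8: +0 new -> 31 infected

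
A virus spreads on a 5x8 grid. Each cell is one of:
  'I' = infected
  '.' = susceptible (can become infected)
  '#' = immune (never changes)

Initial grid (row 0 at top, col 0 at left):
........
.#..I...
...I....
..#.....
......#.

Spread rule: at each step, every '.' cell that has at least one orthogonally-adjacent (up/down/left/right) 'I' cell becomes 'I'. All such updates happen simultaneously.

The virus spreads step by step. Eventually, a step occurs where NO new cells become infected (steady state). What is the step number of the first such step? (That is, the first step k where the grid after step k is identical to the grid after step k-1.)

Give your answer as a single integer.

Answer: 7

Derivation:
Step 0 (initial): 2 infected
Step 1: +6 new -> 8 infected
Step 2: +8 new -> 16 infected
Step 3: +9 new -> 25 infected
Step 4: +8 new -> 33 infected
Step 5: +3 new -> 36 infected
Step 6: +1 new -> 37 infected
Step 7: +0 new -> 37 infected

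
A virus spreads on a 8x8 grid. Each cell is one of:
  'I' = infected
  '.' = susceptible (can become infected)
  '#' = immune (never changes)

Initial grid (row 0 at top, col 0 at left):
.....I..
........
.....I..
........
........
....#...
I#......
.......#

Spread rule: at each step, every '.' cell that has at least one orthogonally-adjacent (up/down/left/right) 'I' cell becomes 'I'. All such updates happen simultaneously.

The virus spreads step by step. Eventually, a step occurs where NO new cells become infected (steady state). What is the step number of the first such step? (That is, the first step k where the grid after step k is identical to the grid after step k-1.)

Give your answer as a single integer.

Step 0 (initial): 3 infected
Step 1: +8 new -> 11 infected
Step 2: +12 new -> 23 infected
Step 3: +13 new -> 36 infected
Step 4: +14 new -> 50 infected
Step 5: +9 new -> 59 infected
Step 6: +2 new -> 61 infected
Step 7: +0 new -> 61 infected

Answer: 7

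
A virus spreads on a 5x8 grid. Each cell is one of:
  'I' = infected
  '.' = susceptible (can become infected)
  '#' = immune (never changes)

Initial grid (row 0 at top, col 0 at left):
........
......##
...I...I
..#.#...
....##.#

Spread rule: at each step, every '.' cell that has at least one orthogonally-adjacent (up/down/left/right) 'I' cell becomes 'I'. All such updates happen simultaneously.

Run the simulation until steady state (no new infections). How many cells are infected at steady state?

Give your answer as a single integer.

Answer: 33

Derivation:
Step 0 (initial): 2 infected
Step 1: +6 new -> 8 infected
Step 2: +7 new -> 15 infected
Step 3: +9 new -> 24 infected
Step 4: +5 new -> 29 infected
Step 5: +3 new -> 32 infected
Step 6: +1 new -> 33 infected
Step 7: +0 new -> 33 infected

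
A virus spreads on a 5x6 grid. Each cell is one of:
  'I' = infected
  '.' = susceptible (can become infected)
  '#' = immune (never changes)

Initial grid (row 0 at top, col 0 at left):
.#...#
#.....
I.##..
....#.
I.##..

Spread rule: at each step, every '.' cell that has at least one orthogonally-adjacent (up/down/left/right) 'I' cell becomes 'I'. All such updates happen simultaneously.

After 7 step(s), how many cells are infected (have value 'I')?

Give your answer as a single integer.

Step 0 (initial): 2 infected
Step 1: +3 new -> 5 infected
Step 2: +2 new -> 7 infected
Step 3: +2 new -> 9 infected
Step 4: +3 new -> 12 infected
Step 5: +2 new -> 14 infected
Step 6: +3 new -> 17 infected
Step 7: +1 new -> 18 infected

Answer: 18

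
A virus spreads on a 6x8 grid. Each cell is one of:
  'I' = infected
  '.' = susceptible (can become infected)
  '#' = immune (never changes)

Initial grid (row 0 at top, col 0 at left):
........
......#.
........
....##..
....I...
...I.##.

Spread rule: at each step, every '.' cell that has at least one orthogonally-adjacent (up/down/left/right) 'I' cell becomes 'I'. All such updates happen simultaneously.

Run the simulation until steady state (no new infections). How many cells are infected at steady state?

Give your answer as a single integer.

Answer: 43

Derivation:
Step 0 (initial): 2 infected
Step 1: +4 new -> 6 infected
Step 2: +4 new -> 10 infected
Step 3: +6 new -> 16 infected
Step 4: +8 new -> 24 infected
Step 5: +7 new -> 31 infected
Step 6: +6 new -> 37 infected
Step 7: +4 new -> 41 infected
Step 8: +2 new -> 43 infected
Step 9: +0 new -> 43 infected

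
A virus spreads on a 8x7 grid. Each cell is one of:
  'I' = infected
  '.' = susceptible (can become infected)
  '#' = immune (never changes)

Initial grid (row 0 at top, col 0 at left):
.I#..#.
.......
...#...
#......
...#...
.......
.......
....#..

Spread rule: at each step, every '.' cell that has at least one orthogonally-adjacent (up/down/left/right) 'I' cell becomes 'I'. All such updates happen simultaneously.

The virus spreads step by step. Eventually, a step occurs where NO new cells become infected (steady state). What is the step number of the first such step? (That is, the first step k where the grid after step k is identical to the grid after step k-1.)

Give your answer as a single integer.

Answer: 13

Derivation:
Step 0 (initial): 1 infected
Step 1: +2 new -> 3 infected
Step 2: +3 new -> 6 infected
Step 3: +4 new -> 10 infected
Step 4: +4 new -> 14 infected
Step 5: +7 new -> 21 infected
Step 6: +6 new -> 27 infected
Step 7: +8 new -> 35 infected
Step 8: +6 new -> 41 infected
Step 9: +4 new -> 45 infected
Step 10: +2 new -> 47 infected
Step 11: +2 new -> 49 infected
Step 12: +1 new -> 50 infected
Step 13: +0 new -> 50 infected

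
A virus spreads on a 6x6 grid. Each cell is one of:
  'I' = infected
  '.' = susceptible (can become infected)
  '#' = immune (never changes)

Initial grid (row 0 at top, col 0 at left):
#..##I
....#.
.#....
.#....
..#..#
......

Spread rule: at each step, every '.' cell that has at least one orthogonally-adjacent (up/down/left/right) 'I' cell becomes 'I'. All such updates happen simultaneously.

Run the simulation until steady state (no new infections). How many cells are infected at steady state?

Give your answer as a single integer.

Answer: 28

Derivation:
Step 0 (initial): 1 infected
Step 1: +1 new -> 2 infected
Step 2: +1 new -> 3 infected
Step 3: +2 new -> 5 infected
Step 4: +2 new -> 7 infected
Step 5: +4 new -> 11 infected
Step 6: +4 new -> 15 infected
Step 7: +4 new -> 19 infected
Step 8: +3 new -> 22 infected
Step 9: +2 new -> 24 infected
Step 10: +3 new -> 27 infected
Step 11: +1 new -> 28 infected
Step 12: +0 new -> 28 infected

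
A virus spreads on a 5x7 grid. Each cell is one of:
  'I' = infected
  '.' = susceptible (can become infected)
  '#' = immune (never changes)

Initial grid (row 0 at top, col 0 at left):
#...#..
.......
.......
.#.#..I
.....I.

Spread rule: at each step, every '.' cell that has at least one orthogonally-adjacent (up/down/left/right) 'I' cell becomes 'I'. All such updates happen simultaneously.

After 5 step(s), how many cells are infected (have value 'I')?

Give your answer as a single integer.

Step 0 (initial): 2 infected
Step 1: +4 new -> 6 infected
Step 2: +4 new -> 10 infected
Step 3: +4 new -> 14 infected
Step 4: +5 new -> 19 infected
Step 5: +3 new -> 22 infected

Answer: 22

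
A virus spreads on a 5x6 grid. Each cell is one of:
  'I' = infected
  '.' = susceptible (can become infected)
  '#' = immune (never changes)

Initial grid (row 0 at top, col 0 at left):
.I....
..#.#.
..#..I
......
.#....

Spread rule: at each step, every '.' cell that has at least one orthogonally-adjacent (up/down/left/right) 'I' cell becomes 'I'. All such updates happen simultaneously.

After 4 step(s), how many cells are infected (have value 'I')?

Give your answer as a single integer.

Answer: 24

Derivation:
Step 0 (initial): 2 infected
Step 1: +6 new -> 8 infected
Step 2: +7 new -> 15 infected
Step 3: +6 new -> 21 infected
Step 4: +3 new -> 24 infected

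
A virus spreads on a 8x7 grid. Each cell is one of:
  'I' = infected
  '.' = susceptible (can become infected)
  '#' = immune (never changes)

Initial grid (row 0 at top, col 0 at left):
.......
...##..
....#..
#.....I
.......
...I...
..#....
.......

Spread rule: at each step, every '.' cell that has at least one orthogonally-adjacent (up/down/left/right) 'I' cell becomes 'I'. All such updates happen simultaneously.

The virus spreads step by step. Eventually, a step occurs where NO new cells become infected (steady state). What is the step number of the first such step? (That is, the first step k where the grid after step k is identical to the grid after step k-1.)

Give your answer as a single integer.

Answer: 9

Derivation:
Step 0 (initial): 2 infected
Step 1: +7 new -> 9 infected
Step 2: +12 new -> 21 infected
Step 3: +11 new -> 32 infected
Step 4: +8 new -> 40 infected
Step 5: +4 new -> 44 infected
Step 6: +4 new -> 48 infected
Step 7: +2 new -> 50 infected
Step 8: +1 new -> 51 infected
Step 9: +0 new -> 51 infected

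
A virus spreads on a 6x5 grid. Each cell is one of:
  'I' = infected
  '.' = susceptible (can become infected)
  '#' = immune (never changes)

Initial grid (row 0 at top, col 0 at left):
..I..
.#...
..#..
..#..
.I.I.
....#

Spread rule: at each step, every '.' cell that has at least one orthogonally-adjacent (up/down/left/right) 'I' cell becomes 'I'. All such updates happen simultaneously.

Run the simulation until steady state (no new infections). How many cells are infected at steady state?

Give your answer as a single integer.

Step 0 (initial): 3 infected
Step 1: +10 new -> 13 infected
Step 2: +9 new -> 22 infected
Step 3: +4 new -> 26 infected
Step 4: +0 new -> 26 infected

Answer: 26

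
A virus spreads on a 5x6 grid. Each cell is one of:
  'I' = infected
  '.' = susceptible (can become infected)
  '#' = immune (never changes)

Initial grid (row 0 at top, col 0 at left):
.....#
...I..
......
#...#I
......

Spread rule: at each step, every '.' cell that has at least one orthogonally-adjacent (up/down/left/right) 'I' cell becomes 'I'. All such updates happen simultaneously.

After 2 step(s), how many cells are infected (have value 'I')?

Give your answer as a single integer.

Answer: 16

Derivation:
Step 0 (initial): 2 infected
Step 1: +6 new -> 8 infected
Step 2: +8 new -> 16 infected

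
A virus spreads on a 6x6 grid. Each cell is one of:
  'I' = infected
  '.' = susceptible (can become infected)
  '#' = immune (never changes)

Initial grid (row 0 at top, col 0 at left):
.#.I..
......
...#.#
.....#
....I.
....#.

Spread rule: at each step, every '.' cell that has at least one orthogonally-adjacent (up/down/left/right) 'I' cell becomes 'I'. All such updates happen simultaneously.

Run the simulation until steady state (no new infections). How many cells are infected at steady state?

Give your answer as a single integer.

Step 0 (initial): 2 infected
Step 1: +6 new -> 8 infected
Step 2: +8 new -> 16 infected
Step 3: +6 new -> 22 infected
Step 4: +5 new -> 27 infected
Step 5: +4 new -> 31 infected
Step 6: +0 new -> 31 infected

Answer: 31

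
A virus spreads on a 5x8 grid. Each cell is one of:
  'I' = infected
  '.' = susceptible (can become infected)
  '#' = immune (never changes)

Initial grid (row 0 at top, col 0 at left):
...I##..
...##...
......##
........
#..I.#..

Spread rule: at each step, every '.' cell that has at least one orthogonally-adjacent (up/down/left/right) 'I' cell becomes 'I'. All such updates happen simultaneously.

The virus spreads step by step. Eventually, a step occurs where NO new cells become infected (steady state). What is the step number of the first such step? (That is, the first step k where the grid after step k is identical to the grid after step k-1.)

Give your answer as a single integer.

Step 0 (initial): 2 infected
Step 1: +4 new -> 6 infected
Step 2: +6 new -> 12 infected
Step 3: +6 new -> 18 infected
Step 4: +5 new -> 23 infected
Step 5: +4 new -> 27 infected
Step 6: +2 new -> 29 infected
Step 7: +2 new -> 31 infected
Step 8: +1 new -> 32 infected
Step 9: +0 new -> 32 infected

Answer: 9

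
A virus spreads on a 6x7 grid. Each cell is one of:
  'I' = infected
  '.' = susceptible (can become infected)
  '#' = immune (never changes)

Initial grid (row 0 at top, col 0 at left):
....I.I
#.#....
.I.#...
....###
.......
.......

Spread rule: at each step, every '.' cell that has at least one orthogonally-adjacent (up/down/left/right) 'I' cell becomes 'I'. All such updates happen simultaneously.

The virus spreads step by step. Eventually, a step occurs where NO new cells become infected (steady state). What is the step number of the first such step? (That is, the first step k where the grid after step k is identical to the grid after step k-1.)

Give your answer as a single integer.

Step 0 (initial): 3 infected
Step 1: +8 new -> 11 infected
Step 2: +9 new -> 20 infected
Step 3: +6 new -> 26 infected
Step 4: +3 new -> 29 infected
Step 5: +2 new -> 31 infected
Step 6: +2 new -> 33 infected
Step 7: +2 new -> 35 infected
Step 8: +1 new -> 36 infected
Step 9: +0 new -> 36 infected

Answer: 9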